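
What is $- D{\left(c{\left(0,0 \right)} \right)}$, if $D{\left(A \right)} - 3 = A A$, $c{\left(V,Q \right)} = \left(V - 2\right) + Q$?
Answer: $-7$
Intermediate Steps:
$c{\left(V,Q \right)} = -2 + Q + V$ ($c{\left(V,Q \right)} = \left(-2 + V\right) + Q = -2 + Q + V$)
$D{\left(A \right)} = 3 + A^{2}$ ($D{\left(A \right)} = 3 + A A = 3 + A^{2}$)
$- D{\left(c{\left(0,0 \right)} \right)} = - (3 + \left(-2 + 0 + 0\right)^{2}) = - (3 + \left(-2\right)^{2}) = - (3 + 4) = \left(-1\right) 7 = -7$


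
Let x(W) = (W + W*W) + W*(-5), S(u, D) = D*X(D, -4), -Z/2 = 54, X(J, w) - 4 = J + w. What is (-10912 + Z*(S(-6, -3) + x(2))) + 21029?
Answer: 9577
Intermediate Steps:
X(J, w) = 4 + J + w (X(J, w) = 4 + (J + w) = 4 + J + w)
Z = -108 (Z = -2*54 = -108)
S(u, D) = D² (S(u, D) = D*(4 + D - 4) = D*D = D²)
x(W) = W² - 4*W (x(W) = (W + W²) - 5*W = W² - 4*W)
(-10912 + Z*(S(-6, -3) + x(2))) + 21029 = (-10912 - 108*((-3)² + 2*(-4 + 2))) + 21029 = (-10912 - 108*(9 + 2*(-2))) + 21029 = (-10912 - 108*(9 - 4)) + 21029 = (-10912 - 108*5) + 21029 = (-10912 - 540) + 21029 = -11452 + 21029 = 9577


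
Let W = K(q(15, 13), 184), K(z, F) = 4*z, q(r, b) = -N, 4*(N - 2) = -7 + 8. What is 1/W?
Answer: -1/9 ≈ -0.11111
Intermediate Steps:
N = 9/4 (N = 2 + (-7 + 8)/4 = 2 + (1/4)*1 = 2 + 1/4 = 9/4 ≈ 2.2500)
q(r, b) = -9/4 (q(r, b) = -1*9/4 = -9/4)
W = -9 (W = 4*(-9/4) = -9)
1/W = 1/(-9) = -1/9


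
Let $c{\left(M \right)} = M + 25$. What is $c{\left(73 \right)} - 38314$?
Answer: $-38216$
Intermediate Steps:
$c{\left(M \right)} = 25 + M$
$c{\left(73 \right)} - 38314 = \left(25 + 73\right) - 38314 = 98 - 38314 = -38216$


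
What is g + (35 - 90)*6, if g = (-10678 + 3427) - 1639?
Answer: -9220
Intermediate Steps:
g = -8890 (g = -7251 - 1639 = -8890)
g + (35 - 90)*6 = -8890 + (35 - 90)*6 = -8890 - 55*6 = -8890 - 330 = -9220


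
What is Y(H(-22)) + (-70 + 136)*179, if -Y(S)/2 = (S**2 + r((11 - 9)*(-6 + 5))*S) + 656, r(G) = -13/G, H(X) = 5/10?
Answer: 10495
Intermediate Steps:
H(X) = 1/2 (H(X) = 5*(1/10) = 1/2)
Y(S) = -1312 - 13*S - 2*S**2 (Y(S) = -2*((S**2 + (-13*1/((-6 + 5)*(11 - 9)))*S) + 656) = -2*((S**2 + (-13/(2*(-1)))*S) + 656) = -2*((S**2 + (-13/(-2))*S) + 656) = -2*((S**2 + (-13*(-1/2))*S) + 656) = -2*((S**2 + 13*S/2) + 656) = -2*(656 + S**2 + 13*S/2) = -1312 - 13*S - 2*S**2)
Y(H(-22)) + (-70 + 136)*179 = (-1312 - 13*1/2 - 2*(1/2)**2) + (-70 + 136)*179 = (-1312 - 13/2 - 2*1/4) + 66*179 = (-1312 - 13/2 - 1/2) + 11814 = -1319 + 11814 = 10495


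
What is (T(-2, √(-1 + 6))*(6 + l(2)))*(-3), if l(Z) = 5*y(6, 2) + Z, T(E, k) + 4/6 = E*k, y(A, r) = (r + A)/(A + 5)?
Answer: 256/11 + 768*√5/11 ≈ 179.39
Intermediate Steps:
y(A, r) = (A + r)/(5 + A)
T(E, k) = -⅔ + E*k
l(Z) = 40/11 + Z (l(Z) = 5*((6 + 2)/(5 + 6)) + Z = 5*(8/11) + Z = 40/11 + Z)
(T(-2, √(-1 + 6))*(6 + l(2)))*(-3) = ((-⅔ - 2*√(-1 + 6))*(6 + (40/11 + 2)))*(-3) = ((-⅔ - 2*√5)*(6 + 62/11))*(-3) = ((-⅔ - 2*√5)*(128/11))*(-3) = (-256/33 - 256*√5/11)*(-3) = 256/11 + 768*√5/11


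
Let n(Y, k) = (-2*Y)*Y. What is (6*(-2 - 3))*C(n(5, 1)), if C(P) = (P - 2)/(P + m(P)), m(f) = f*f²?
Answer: -156/12505 ≈ -0.012475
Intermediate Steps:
m(f) = f³
n(Y, k) = -2*Y²
C(P) = (-2 + P)/(P + P³) (C(P) = (P - 2)/(P + P³) = (-2 + P)/(P + P³))
(6*(-2 - 3))*C(n(5, 1)) = (6*(-2 - 3))*((-2 - 2*5²)/(-2*5² + (-2*5²)³)) = (6*(-5))*((-2 - 2*25)/(-2*25 + (-2*25)³)) = -30*(-2 - 50)/(-50 + (-50)³) = -30*(-52)/(-50 - 125000) = -30*(-52)/(-125050) = -(-3)*(-52)/12505 = -30*26/62525 = -156/12505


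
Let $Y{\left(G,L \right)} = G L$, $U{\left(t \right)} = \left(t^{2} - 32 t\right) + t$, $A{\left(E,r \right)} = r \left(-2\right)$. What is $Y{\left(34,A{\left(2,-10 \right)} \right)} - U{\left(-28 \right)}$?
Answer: $-972$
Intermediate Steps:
$A{\left(E,r \right)} = - 2 r$
$U{\left(t \right)} = t^{2} - 31 t$
$Y{\left(34,A{\left(2,-10 \right)} \right)} - U{\left(-28 \right)} = 34 \left(\left(-2\right) \left(-10\right)\right) - - 28 \left(-31 - 28\right) = 34 \cdot 20 - \left(-28\right) \left(-59\right) = 680 - 1652 = -972$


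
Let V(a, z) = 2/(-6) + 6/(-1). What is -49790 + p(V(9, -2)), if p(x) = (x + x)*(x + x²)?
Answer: -1355882/27 ≈ -50218.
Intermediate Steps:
V(a, z) = -19/3 (V(a, z) = 2*(-⅙) + 6*(-1) = -⅓ - 6 = -19/3)
p(x) = 2*x*(x + x²) (p(x) = (2*x)*(x + x²) = 2*x*(x + x²))
-49790 + p(V(9, -2)) = -49790 + 2*(-19/3)²*(1 - 19/3) = -49790 + 2*(361/9)*(-16/3) = -49790 - 11552/27 = -1355882/27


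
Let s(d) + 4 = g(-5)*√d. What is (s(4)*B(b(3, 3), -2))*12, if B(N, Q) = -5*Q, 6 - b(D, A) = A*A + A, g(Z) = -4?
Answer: -1440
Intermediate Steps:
b(D, A) = 6 - A - A² (b(D, A) = 6 - (A*A + A) = 6 - (A² + A) = 6 - (A + A²) = 6 + (-A - A²) = 6 - A - A²)
s(d) = -4 - 4*√d
(s(4)*B(b(3, 3), -2))*12 = ((-4 - 4*√4)*(-5*(-2)))*12 = ((-4 - 4*2)*10)*12 = ((-4 - 8)*10)*12 = -12*10*12 = -120*12 = -1440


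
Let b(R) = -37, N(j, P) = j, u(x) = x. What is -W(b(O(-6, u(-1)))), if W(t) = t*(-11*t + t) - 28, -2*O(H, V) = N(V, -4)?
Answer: 13718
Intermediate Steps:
O(H, V) = -V/2
W(t) = -28 - 10*t² (W(t) = t*(-10*t) - 28 = -10*t² - 28 = -28 - 10*t²)
-W(b(O(-6, u(-1)))) = -(-28 - 10*(-37)²) = -(-28 - 10*1369) = -(-28 - 13690) = -1*(-13718) = 13718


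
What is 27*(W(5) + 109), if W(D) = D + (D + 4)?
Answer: 3321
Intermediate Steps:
W(D) = 4 + 2*D (W(D) = D + (4 + D) = 4 + 2*D)
27*(W(5) + 109) = 27*((4 + 2*5) + 109) = 27*((4 + 10) + 109) = 27*(14 + 109) = 27*123 = 3321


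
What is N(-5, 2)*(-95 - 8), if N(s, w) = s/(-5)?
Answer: -103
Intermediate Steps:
N(s, w) = -s/5 (N(s, w) = s*(-1/5) = -s/5)
N(-5, 2)*(-95 - 8) = (-1/5*(-5))*(-95 - 8) = 1*(-103) = -103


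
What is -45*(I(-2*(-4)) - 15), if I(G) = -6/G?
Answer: 2835/4 ≈ 708.75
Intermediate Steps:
-45*(I(-2*(-4)) - 15) = -45*(-6/((-2*(-4))) - 15) = -45*(-6/8 - 15) = -45*(-6*⅛ - 15) = -45*(-¾ - 15) = -45*(-63/4) = 2835/4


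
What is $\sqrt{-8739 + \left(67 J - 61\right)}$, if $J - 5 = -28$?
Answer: $3 i \sqrt{1149} \approx 101.69 i$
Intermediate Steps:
$J = -23$ ($J = 5 - 28 = -23$)
$\sqrt{-8739 + \left(67 J - 61\right)} = \sqrt{-8739 + \left(67 \left(-23\right) - 61\right)} = \sqrt{-8739 - 1602} = \sqrt{-10341} = 3 i \sqrt{1149}$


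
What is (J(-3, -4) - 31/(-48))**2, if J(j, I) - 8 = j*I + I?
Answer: 638401/2304 ≈ 277.08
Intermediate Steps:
J(j, I) = 8 + I + I*j (J(j, I) = 8 + (j*I + I) = 8 + (I*j + I) = 8 + (I + I*j) = 8 + I + I*j)
(J(-3, -4) - 31/(-48))**2 = ((8 - 4 - 4*(-3)) - 31/(-48))**2 = ((8 - 4 + 12) - 31*(-1/48))**2 = (16 + 31/48)**2 = (799/48)**2 = 638401/2304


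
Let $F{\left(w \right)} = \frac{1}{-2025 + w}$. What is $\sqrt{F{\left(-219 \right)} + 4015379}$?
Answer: $\frac{5 \sqrt{202195855059}}{1122} \approx 2003.8$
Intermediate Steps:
$\sqrt{F{\left(-219 \right)} + 4015379} = \sqrt{\frac{1}{-2025 - 219} + 4015379} = \sqrt{\frac{1}{-2244} + 4015379} = \sqrt{- \frac{1}{2244} + 4015379} = \sqrt{\frac{9010510475}{2244}} = \frac{5 \sqrt{202195855059}}{1122}$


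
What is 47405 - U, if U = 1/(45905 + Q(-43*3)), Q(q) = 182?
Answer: 2184754234/46087 ≈ 47405.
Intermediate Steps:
U = 1/46087 (U = 1/(45905 + 182) = 1/46087 ≈ 2.1698e-5)
47405 - U = 47405 - 1*1/46087 = 47405 - 1/46087 = 2184754234/46087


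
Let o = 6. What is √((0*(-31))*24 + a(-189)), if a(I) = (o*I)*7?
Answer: 63*I*√2 ≈ 89.095*I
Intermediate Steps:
a(I) = 42*I (a(I) = (6*I)*7 = 42*I)
√((0*(-31))*24 + a(-189)) = √((0*(-31))*24 + 42*(-189)) = √(0*24 - 7938) = √(0 - 7938) = √(-7938) = 63*I*√2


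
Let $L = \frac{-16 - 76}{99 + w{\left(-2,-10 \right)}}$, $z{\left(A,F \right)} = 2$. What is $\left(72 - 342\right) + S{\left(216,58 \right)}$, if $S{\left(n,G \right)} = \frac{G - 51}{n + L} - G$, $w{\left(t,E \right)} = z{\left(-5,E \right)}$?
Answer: $- \frac{7124765}{21724} \approx -327.97$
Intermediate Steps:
$w{\left(t,E \right)} = 2$
$L = - \frac{92}{101}$ ($L = \frac{-16 - 76}{99 + 2} = - \frac{92}{101} \approx -0.91089$)
$S{\left(n,G \right)} = - G + \frac{-51 + G}{- \frac{92}{101} + n}$ ($S{\left(n,G \right)} = \frac{G - 51}{n - \frac{92}{101}} - G = \frac{-51 + G}{- \frac{92}{101} + n} - G = - G + \frac{-51 + G}{- \frac{92}{101} + n}$)
$\left(72 - 342\right) + S{\left(216,58 \right)} = \left(72 - 342\right) + \frac{-5151 + 193 \cdot 58 - 5858 \cdot 216}{-92 + 101 \cdot 216} = \left(72 - 342\right) + \frac{-5151 + 11194 - 1265328}{-92 + 21816} = -270 + \frac{1}{21724} \left(-1259285\right) = -270 - \frac{1259285}{21724} = - \frac{7124765}{21724}$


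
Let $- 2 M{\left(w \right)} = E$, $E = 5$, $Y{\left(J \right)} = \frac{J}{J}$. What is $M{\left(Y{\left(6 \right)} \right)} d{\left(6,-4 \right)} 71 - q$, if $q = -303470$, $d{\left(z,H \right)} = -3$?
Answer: $\frac{608005}{2} \approx 3.04 \cdot 10^{5}$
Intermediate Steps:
$Y{\left(J \right)} = 1$
$M{\left(w \right)} = - \frac{5}{2}$ ($M{\left(w \right)} = \left(- \frac{1}{2}\right) 5 = - \frac{5}{2}$)
$M{\left(Y{\left(6 \right)} \right)} d{\left(6,-4 \right)} 71 - q = \left(- \frac{5}{2}\right) \left(-3\right) 71 - -303470 = \frac{15}{2} \cdot 71 + 303470 = \frac{1065}{2} + 303470 = \frac{608005}{2}$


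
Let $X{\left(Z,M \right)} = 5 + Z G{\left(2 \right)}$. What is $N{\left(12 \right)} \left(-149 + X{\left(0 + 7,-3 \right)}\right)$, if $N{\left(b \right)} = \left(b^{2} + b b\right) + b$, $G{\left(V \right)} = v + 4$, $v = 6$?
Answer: $-22200$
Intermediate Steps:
$G{\left(V \right)} = 10$ ($G{\left(V \right)} = 6 + 4 = 10$)
$N{\left(b \right)} = b + 2 b^{2}$ ($N{\left(b \right)} = \left(b^{2} + b^{2}\right) + b = 2 b^{2} + b = b + 2 b^{2}$)
$X{\left(Z,M \right)} = 5 + 10 Z$ ($X{\left(Z,M \right)} = 5 + Z 10 = 5 + 10 Z$)
$N{\left(12 \right)} \left(-149 + X{\left(0 + 7,-3 \right)}\right) = 12 \left(1 + 2 \cdot 12\right) \left(-149 + \left(5 + 10 \left(0 + 7\right)\right)\right) = 12 \left(1 + 24\right) \left(-149 + \left(5 + 10 \cdot 7\right)\right) = 12 \cdot 25 \left(-149 + \left(5 + 70\right)\right) = 300 \left(-149 + 75\right) = 300 \left(-74\right) = -22200$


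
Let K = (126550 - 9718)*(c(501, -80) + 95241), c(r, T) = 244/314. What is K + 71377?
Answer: 1746995312077/157 ≈ 1.1127e+10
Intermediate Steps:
c(r, T) = 122/157 (c(r, T) = 244*(1/314) = 122/157)
K = 1746984105888/157 (K = (126550 - 9718)*(122/157 + 95241) = 116832*(14952959/157) = 1746984105888/157 ≈ 1.1127e+10)
K + 71377 = 1746984105888/157 + 71377 = 1746995312077/157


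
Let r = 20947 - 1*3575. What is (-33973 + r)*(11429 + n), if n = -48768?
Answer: 619864739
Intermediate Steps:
r = 17372 (r = 20947 - 3575 = 17372)
(-33973 + r)*(11429 + n) = (-33973 + 17372)*(11429 - 48768) = -16601*(-37339) = 619864739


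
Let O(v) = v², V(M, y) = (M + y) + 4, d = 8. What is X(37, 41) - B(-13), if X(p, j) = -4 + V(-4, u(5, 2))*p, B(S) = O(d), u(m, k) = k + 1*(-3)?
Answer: -105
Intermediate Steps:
u(m, k) = -3 + k (u(m, k) = k - 3 = -3 + k)
V(M, y) = 4 + M + y
B(S) = 64 (B(S) = 8² = 64)
X(p, j) = -4 - p (X(p, j) = -4 + (4 - 4 + (-3 + 2))*p = -4 + (4 - 4 - 1)*p = -4 - p)
X(37, 41) - B(-13) = (-4 - 1*37) - 1*64 = (-4 - 37) - 64 = -41 - 64 = -105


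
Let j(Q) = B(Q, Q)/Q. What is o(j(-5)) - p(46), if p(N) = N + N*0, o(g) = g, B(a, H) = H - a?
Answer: -46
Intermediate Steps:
j(Q) = 0 (j(Q) = (Q - Q)/Q = 0/Q = 0)
p(N) = N (p(N) = N + 0 = N)
o(j(-5)) - p(46) = 0 - 1*46 = 0 - 46 = -46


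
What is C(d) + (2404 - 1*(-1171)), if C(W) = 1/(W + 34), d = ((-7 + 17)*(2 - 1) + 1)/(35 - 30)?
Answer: 647080/181 ≈ 3575.0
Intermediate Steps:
d = 11/5 (d = (10*1 + 1)/5 = (10 + 1)*(1/5) = 11*(1/5) = 11/5 ≈ 2.2000)
C(W) = 1/(34 + W)
C(d) + (2404 - 1*(-1171)) = 1/(34 + 11/5) + (2404 - 1*(-1171)) = 1/(181/5) + (2404 + 1171) = 5/181 + 3575 = 647080/181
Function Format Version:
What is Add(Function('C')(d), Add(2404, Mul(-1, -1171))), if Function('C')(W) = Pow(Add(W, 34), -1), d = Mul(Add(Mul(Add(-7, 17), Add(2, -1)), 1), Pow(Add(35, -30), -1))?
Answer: Rational(647080, 181) ≈ 3575.0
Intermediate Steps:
d = Rational(11, 5) (d = Mul(Add(Mul(10, 1), 1), Pow(5, -1)) = Mul(Add(10, 1), Rational(1, 5)) = Mul(11, Rational(1, 5)) = Rational(11, 5) ≈ 2.2000)
Function('C')(W) = Pow(Add(34, W), -1)
Add(Function('C')(d), Add(2404, Mul(-1, -1171))) = Add(Pow(Add(34, Rational(11, 5)), -1), Add(2404, Mul(-1, -1171))) = Add(Pow(Rational(181, 5), -1), Add(2404, 1171)) = Add(Rational(5, 181), 3575) = Rational(647080, 181)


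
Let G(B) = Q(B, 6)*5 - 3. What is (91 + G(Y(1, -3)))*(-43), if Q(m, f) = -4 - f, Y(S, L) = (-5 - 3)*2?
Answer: -1634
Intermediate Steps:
Y(S, L) = -16 (Y(S, L) = -8*2 = -16)
G(B) = -53 (G(B) = (-4 - 1*6)*5 - 3 = (-4 - 6)*5 - 3 = -10*5 - 3 = -50 - 3 = -53)
(91 + G(Y(1, -3)))*(-43) = (91 - 53)*(-43) = 38*(-43) = -1634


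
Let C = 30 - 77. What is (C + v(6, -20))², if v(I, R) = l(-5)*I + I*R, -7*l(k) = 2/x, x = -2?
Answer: 1352569/49 ≈ 27603.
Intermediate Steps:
C = -47
l(k) = ⅐ (l(k) = -2/(7*(-2)) = -2*(-1)/(7*2) = -⅐*(-1) = ⅐)
v(I, R) = I/7 + I*R
(C + v(6, -20))² = (-47 + 6*(⅐ - 20))² = (-47 + 6*(-139/7))² = (-47 - 834/7)² = (-1163/7)² = 1352569/49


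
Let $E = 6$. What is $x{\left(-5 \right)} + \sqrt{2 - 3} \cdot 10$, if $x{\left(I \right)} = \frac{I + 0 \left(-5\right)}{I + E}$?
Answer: $-5 + 10 i \approx -5.0 + 10.0 i$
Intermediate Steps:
$x{\left(I \right)} = \frac{I}{6 + I}$ ($x{\left(I \right)} = \frac{I + 0 \left(-5\right)}{I + 6} = \frac{I + 0}{6 + I} = \frac{I}{6 + I}$)
$x{\left(-5 \right)} + \sqrt{2 - 3} \cdot 10 = - \frac{5}{6 - 5} + \sqrt{2 - 3} \cdot 10 = - \frac{5}{1} + \sqrt{-1} \cdot 10 = \left(-5\right) 1 + i 10 = -5 + 10 i$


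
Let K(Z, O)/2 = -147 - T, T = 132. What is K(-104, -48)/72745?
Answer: -558/72745 ≈ -0.0076706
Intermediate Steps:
K(Z, O) = -558 (K(Z, O) = 2*(-147 - 1*132) = 2*(-147 - 132) = 2*(-279) = -558)
K(-104, -48)/72745 = -558/72745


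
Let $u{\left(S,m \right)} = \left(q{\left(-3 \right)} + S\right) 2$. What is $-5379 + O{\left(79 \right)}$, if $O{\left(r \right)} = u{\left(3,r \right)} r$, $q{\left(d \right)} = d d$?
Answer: $-3483$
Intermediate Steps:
$q{\left(d \right)} = d^{2}$
$u{\left(S,m \right)} = 18 + 2 S$ ($u{\left(S,m \right)} = \left(\left(-3\right)^{2} + S\right) 2 = \left(9 + S\right) 2 = 18 + 2 S$)
$O{\left(r \right)} = 24 r$ ($O{\left(r \right)} = \left(18 + 2 \cdot 3\right) r = \left(18 + 6\right) r = 24 r$)
$-5379 + O{\left(79 \right)} = -5379 + 24 \cdot 79 = -5379 + 1896 = -3483$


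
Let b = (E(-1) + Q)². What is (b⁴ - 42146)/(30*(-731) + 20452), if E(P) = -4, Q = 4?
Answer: 21073/739 ≈ 28.516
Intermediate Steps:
b = 0 (b = (-4 + 4)² = 0² = 0)
(b⁴ - 42146)/(30*(-731) + 20452) = (0⁴ - 42146)/(30*(-731) + 20452) = (0 - 42146)/(-21930 + 20452) = -42146/(-1478) = -42146*(-1/1478) = 21073/739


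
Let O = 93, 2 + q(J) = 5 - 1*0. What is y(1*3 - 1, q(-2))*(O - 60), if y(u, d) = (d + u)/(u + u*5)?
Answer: 55/4 ≈ 13.750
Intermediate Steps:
q(J) = 3 (q(J) = -2 + (5 - 1*0) = -2 + (5 + 0) = -2 + 5 = 3)
y(u, d) = (d + u)/(6*u) (y(u, d) = (d + u)/(u + 5*u) = (d + u)/((6*u)) = (d + u)*(1/(6*u)) = (d + u)/(6*u))
y(1*3 - 1, q(-2))*(O - 60) = ((3 + (1*3 - 1))/(6*(1*3 - 1)))*(93 - 60) = ((3 + (3 - 1))/(6*(3 - 1)))*33 = ((⅙)*(3 + 2)/2)*33 = ((⅙)*(½)*5)*33 = (5/12)*33 = 55/4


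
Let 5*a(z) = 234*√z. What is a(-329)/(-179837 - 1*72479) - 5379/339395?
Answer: -5379/339395 - 117*I*√329/630790 ≈ -0.015849 - 0.0033643*I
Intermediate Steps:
a(z) = 234*√z/5 (a(z) = (234*√z)/5 = 234*√z/5)
a(-329)/(-179837 - 1*72479) - 5379/339395 = (234*√(-329)/5)/(-179837 - 1*72479) - 5379/339395 = (234*(I*√329)/5)/(-179837 - 72479) - 5379*1/339395 = (234*I*√329/5)/(-252316) - 5379/339395 = (234*I*√329/5)*(-1/252316) - 5379/339395 = -117*I*√329/630790 - 5379/339395 = -5379/339395 - 117*I*√329/630790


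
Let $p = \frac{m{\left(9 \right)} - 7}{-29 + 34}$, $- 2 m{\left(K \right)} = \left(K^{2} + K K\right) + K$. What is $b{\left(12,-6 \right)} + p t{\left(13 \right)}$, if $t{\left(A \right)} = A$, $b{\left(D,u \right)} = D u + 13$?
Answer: $- \frac{599}{2} \approx -299.5$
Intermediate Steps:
$b{\left(D,u \right)} = 13 + D u$
$m{\left(K \right)} = - K^{2} - \frac{K}{2}$ ($m{\left(K \right)} = - \frac{\left(K^{2} + K K\right) + K}{2} = - \frac{\left(K^{2} + K^{2}\right) + K}{2} = - \frac{2 K^{2} + K}{2} = - \frac{K + 2 K^{2}}{2} = - K^{2} - \frac{K}{2}$)
$p = - \frac{37}{2}$ ($p = \frac{\left(-1\right) 9 \left(\frac{1}{2} + 9\right) - 7}{-29 + 34} = \frac{\left(-1\right) 9 \cdot \frac{19}{2} - 7}{5} = \left(- \frac{171}{2} - 7\right) \frac{1}{5} = \left(- \frac{185}{2}\right) \frac{1}{5} = - \frac{37}{2} \approx -18.5$)
$b{\left(12,-6 \right)} + p t{\left(13 \right)} = \left(13 + 12 \left(-6\right)\right) - \frac{481}{2} = \left(13 - 72\right) - \frac{481}{2} = -59 - \frac{481}{2} = - \frac{599}{2}$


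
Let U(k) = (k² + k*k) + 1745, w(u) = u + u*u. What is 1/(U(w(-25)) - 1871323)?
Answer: -1/1149578 ≈ -8.6988e-7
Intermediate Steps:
w(u) = u + u²
U(k) = 1745 + 2*k² (U(k) = (k² + k²) + 1745 = 2*k² + 1745 = 1745 + 2*k²)
1/(U(w(-25)) - 1871323) = 1/((1745 + 2*(-25*(1 - 25))²) - 1871323) = 1/((1745 + 2*(-25*(-24))²) - 1871323) = 1/((1745 + 2*600²) - 1871323) = 1/((1745 + 2*360000) - 1871323) = 1/((1745 + 720000) - 1871323) = 1/(721745 - 1871323) = 1/(-1149578) = -1/1149578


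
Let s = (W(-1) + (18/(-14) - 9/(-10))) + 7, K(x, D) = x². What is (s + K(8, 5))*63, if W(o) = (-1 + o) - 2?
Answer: 41967/10 ≈ 4196.7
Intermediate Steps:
W(o) = -3 + o
s = 183/70 (s = ((-3 - 1) + (18/(-14) - 9/(-10))) + 7 = (-4 + (18*(-1/14) - 9*(-⅒))) + 7 = (-4 + (-9/7 + 9/10)) + 7 = (-4 - 27/70) + 7 = -307/70 + 7 = 183/70 ≈ 2.6143)
(s + K(8, 5))*63 = (183/70 + 8²)*63 = (183/70 + 64)*63 = (4663/70)*63 = 41967/10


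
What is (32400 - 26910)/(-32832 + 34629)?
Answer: 1830/599 ≈ 3.0551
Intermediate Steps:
(32400 - 26910)/(-32832 + 34629) = 5490/1797 = 5490*(1/1797) = 1830/599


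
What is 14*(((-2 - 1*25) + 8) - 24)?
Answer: -602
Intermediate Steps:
14*(((-2 - 1*25) + 8) - 24) = 14*(((-2 - 25) + 8) - 24) = 14*((-27 + 8) - 24) = 14*(-19 - 24) = 14*(-43) = -602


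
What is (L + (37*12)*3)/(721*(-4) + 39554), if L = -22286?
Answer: -10477/18335 ≈ -0.57142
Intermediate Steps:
(L + (37*12)*3)/(721*(-4) + 39554) = (-22286 + (37*12)*3)/(721*(-4) + 39554) = (-22286 + 444*3)/(-2884 + 39554) = (-22286 + 1332)/36670 = -20954*1/36670 = -10477/18335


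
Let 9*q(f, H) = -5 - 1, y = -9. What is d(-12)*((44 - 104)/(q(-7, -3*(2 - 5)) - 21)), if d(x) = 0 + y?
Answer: -324/13 ≈ -24.923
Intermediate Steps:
q(f, H) = -⅔ (q(f, H) = (-5 - 1)/9 = (⅑)*(-6) = -⅔)
d(x) = -9 (d(x) = 0 - 9 = -9)
d(-12)*((44 - 104)/(q(-7, -3*(2 - 5)) - 21)) = -9*(44 - 104)/(-⅔ - 21) = -(-540)/(-65/3) = -(-540)*(-3)/65 = -9*36/13 = -324/13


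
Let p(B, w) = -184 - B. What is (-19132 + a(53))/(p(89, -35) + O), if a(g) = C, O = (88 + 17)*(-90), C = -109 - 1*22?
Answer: 6421/3241 ≈ 1.9812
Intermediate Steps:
C = -131 (C = -109 - 22 = -131)
O = -9450 (O = 105*(-90) = -9450)
a(g) = -131
(-19132 + a(53))/(p(89, -35) + O) = (-19132 - 131)/((-184 - 1*89) - 9450) = -19263/((-184 - 89) - 9450) = -19263/(-273 - 9450) = -19263/(-9723) = -19263*(-1/9723) = 6421/3241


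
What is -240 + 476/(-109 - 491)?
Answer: -36119/150 ≈ -240.79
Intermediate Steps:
-240 + 476/(-109 - 491) = -240 + 476/(-600) = -240 - 1/600*476 = -240 - 119/150 = -36119/150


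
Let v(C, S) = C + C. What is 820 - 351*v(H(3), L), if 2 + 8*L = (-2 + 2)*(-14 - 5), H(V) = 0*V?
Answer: 820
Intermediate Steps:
H(V) = 0
L = -1/4 (L = -1/4 + ((-2 + 2)*(-14 - 5))/8 = -1/4 + (0*(-19))/8 = -1/4 + (1/8)*0 = -1/4 + 0 = -1/4 ≈ -0.25000)
v(C, S) = 2*C
820 - 351*v(H(3), L) = 820 - 702*0 = 820 - 351*0 = 820 + 0 = 820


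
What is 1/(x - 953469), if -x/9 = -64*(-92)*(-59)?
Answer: 1/2173059 ≈ 4.6018e-7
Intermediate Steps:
x = 3126528 (x = -9*(-64*(-92))*(-59) = -52992*(-59) = -9*(-347392) = 3126528)
1/(x - 953469) = 1/(3126528 - 953469) = 1/2173059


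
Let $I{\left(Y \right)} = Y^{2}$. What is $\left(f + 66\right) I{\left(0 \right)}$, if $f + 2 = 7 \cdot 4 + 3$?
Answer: $0$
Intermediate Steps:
$f = 29$ ($f = -2 + \left(7 \cdot 4 + 3\right) = -2 + \left(28 + 3\right) = -2 + 31 = 29$)
$\left(f + 66\right) I{\left(0 \right)} = \left(29 + 66\right) 0^{2} = 95 \cdot 0 = 0$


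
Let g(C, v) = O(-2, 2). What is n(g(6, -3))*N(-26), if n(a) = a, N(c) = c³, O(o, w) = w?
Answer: -35152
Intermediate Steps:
g(C, v) = 2
n(g(6, -3))*N(-26) = 2*(-26)³ = 2*(-17576) = -35152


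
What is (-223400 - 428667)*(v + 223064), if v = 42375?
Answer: -173084012413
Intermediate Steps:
(-223400 - 428667)*(v + 223064) = (-223400 - 428667)*(42375 + 223064) = -652067*265439 = -173084012413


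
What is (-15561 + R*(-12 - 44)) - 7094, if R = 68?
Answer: -26463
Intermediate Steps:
(-15561 + R*(-12 - 44)) - 7094 = (-15561 + 68*(-12 - 44)) - 7094 = (-15561 + 68*(-56)) - 7094 = (-15561 - 3808) - 7094 = -19369 - 7094 = -26463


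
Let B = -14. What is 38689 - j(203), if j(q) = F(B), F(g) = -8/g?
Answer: 270819/7 ≈ 38688.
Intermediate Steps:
j(q) = 4/7 (j(q) = -8/(-14) = -8*(-1/14) = 4/7)
38689 - j(203) = 38689 - 1*4/7 = 38689 - 4/7 = 270819/7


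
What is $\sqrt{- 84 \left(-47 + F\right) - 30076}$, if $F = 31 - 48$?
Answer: $10 i \sqrt{247} \approx 157.16 i$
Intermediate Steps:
$F = -17$
$\sqrt{- 84 \left(-47 + F\right) - 30076} = \sqrt{- 84 \left(-47 - 17\right) - 30076} = \sqrt{\left(-84\right) \left(-64\right) - 30076} = \sqrt{5376 - 30076} = \sqrt{-24700} = 10 i \sqrt{247}$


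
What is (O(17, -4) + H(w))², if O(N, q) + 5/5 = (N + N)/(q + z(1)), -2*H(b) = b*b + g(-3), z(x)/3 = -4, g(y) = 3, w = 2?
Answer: 2809/64 ≈ 43.891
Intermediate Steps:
z(x) = -12 (z(x) = 3*(-4) = -12)
H(b) = -3/2 - b²/2 (H(b) = -(b*b + 3)/2 = -(b² + 3)/2 = -(3 + b²)/2 = -3/2 - b²/2)
O(N, q) = -1 + 2*N/(-12 + q) (O(N, q) = -1 + (N + N)/(q - 12) = -1 + (2*N)/(-12 + q) = -1 + 2*N/(-12 + q))
(O(17, -4) + H(w))² = ((12 - 1*(-4) + 2*17)/(-12 - 4) + (-3/2 - ½*2²))² = ((12 + 4 + 34)/(-16) + (-3/2 - ½*4))² = (-1/16*50 + (-3/2 - 2))² = (-25/8 - 7/2)² = (-53/8)² = 2809/64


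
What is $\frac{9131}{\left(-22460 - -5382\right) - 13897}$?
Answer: $- \frac{9131}{30975} \approx -0.29479$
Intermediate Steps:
$\frac{9131}{\left(-22460 - -5382\right) - 13897} = \frac{9131}{\left(-22460 + \left(-2339 + 7721\right)\right) - 13897} = \frac{9131}{\left(-22460 + 5382\right) - 13897} = \frac{9131}{-17078 - 13897} = \frac{9131}{-30975} = 9131 \left(- \frac{1}{30975}\right) = - \frac{9131}{30975}$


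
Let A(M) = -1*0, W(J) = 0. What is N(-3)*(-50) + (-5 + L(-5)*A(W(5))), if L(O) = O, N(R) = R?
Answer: 145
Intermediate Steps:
A(M) = 0
N(-3)*(-50) + (-5 + L(-5)*A(W(5))) = -3*(-50) + (-5 - 5*0) = 150 + (-5 + 0) = 150 - 5 = 145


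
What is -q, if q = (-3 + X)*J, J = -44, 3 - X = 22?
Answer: -968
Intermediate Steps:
X = -19 (X = 3 - 1*22 = 3 - 22 = -19)
q = 968 (q = (-3 - 19)*(-44) = -22*(-44) = 968)
-q = -1*968 = -968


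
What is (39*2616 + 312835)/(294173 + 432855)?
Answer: 414859/727028 ≈ 0.57062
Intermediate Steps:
(39*2616 + 312835)/(294173 + 432855) = (102024 + 312835)/727028 = 414859*(1/727028) = 414859/727028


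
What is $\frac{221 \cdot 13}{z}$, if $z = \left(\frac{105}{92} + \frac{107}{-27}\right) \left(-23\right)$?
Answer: $\frac{310284}{7009} \approx 44.269$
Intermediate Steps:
$z = \frac{7009}{108}$ ($z = \left(105 \cdot \frac{1}{92} + 107 \left(- \frac{1}{27}\right)\right) \left(-23\right) = \left(\frac{105}{92} - \frac{107}{27}\right) \left(-23\right) = \left(- \frac{7009}{2484}\right) \left(-23\right) = \frac{7009}{108} \approx 64.898$)
$\frac{221 \cdot 13}{z} = \frac{221 \cdot 13}{\frac{7009}{108}} = 2873 \cdot \frac{108}{7009} = \frac{310284}{7009}$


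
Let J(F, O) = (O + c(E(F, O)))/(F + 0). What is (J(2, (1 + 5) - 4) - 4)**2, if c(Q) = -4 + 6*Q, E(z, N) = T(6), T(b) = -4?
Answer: 289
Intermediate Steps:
E(z, N) = -4
J(F, O) = (-28 + O)/F (J(F, O) = (O + (-4 + 6*(-4)))/(F + 0) = (O + (-4 - 24))/F = (O - 28)/F = (-28 + O)/F)
(J(2, (1 + 5) - 4) - 4)**2 = ((-28 + ((1 + 5) - 4))/2 - 4)**2 = ((-28 + (6 - 4))/2 - 4)**2 = ((-28 + 2)/2 - 4)**2 = ((1/2)*(-26) - 4)**2 = (-13 - 4)**2 = (-17)**2 = 289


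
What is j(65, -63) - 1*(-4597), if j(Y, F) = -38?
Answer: 4559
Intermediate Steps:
j(65, -63) - 1*(-4597) = -38 - 1*(-4597) = -38 + 4597 = 4559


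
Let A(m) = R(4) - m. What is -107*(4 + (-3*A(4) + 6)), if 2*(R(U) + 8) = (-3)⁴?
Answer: 16157/2 ≈ 8078.5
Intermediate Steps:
R(U) = 65/2 (R(U) = -8 + (½)*(-3)⁴ = -8 + (½)*81 = -8 + 81/2 = 65/2)
A(m) = 65/2 - m
-107*(4 + (-3*A(4) + 6)) = -107*(4 + (-3*(65/2 - 1*4) + 6)) = -107*(4 + (-3*(65/2 - 4) + 6)) = -107*(4 + (-3*57/2 + 6)) = -107*(4 + (-171/2 + 6)) = -107*(4 - 159/2) = -107*(-151/2) = 16157/2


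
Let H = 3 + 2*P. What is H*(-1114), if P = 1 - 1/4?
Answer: -5013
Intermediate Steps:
P = ¾ (P = 1 - 1*¼ = 1 - ¼ = ¾ ≈ 0.75000)
H = 9/2 (H = 3 + 2*(¾) = 3 + 3/2 = 9/2 ≈ 4.5000)
H*(-1114) = (9/2)*(-1114) = -5013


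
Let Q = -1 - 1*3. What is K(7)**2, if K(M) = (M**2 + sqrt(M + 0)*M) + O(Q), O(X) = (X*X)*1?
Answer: 4568 + 910*sqrt(7) ≈ 6975.6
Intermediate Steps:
Q = -4 (Q = -1 - 3 = -4)
O(X) = X**2 (O(X) = X**2*1 = X**2)
K(M) = 16 + M**2 + M**(3/2) (K(M) = (M**2 + sqrt(M + 0)*M) + (-4)**2 = (M**2 + sqrt(M)*M) + 16 = (M**2 + M**(3/2)) + 16 = 16 + M**2 + M**(3/2))
K(7)**2 = (16 + 7**2 + 7**(3/2))**2 = (16 + 49 + 7*sqrt(7))**2 = (65 + 7*sqrt(7))**2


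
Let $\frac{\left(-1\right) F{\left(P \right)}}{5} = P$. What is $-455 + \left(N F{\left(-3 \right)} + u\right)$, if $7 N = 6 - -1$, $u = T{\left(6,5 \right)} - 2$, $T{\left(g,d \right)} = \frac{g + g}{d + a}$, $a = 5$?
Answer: $- \frac{2204}{5} \approx -440.8$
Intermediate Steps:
$F{\left(P \right)} = - 5 P$
$T{\left(g,d \right)} = \frac{2 g}{5 + d}$ ($T{\left(g,d \right)} = \frac{g + g}{d + 5} = \frac{2 g}{5 + d}$)
$u = - \frac{4}{5}$ ($u = 2 \cdot 6 \frac{1}{5 + 5} - 2 = 2 \cdot 6 \cdot \frac{1}{10} - 2 = \frac{6}{5} - 2 = - \frac{4}{5} \approx -0.8$)
$N = 1$ ($N = \frac{6 - -1}{7} = \frac{6 + 1}{7} = \frac{1}{7} \cdot 7 = 1$)
$-455 + \left(N F{\left(-3 \right)} + u\right) = -455 - \left(\frac{4}{5} - \left(-5\right) \left(-3\right)\right) = -455 + \left(1 \cdot 15 - \frac{4}{5}\right) = -455 + \left(15 - \frac{4}{5}\right) = -455 + \frac{71}{5} = - \frac{2204}{5}$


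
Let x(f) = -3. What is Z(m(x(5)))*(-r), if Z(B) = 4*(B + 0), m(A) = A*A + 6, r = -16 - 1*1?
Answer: 1020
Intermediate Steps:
r = -17 (r = -16 - 1 = -17)
m(A) = 6 + A² (m(A) = A² + 6 = 6 + A²)
Z(B) = 4*B
Z(m(x(5)))*(-r) = (4*(6 + (-3)²))*(-1*(-17)) = (4*(6 + 9))*17 = (4*15)*17 = 60*17 = 1020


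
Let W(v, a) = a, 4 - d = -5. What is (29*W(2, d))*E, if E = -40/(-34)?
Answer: 5220/17 ≈ 307.06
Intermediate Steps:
d = 9 (d = 4 - 1*(-5) = 4 + 5 = 9)
E = 20/17 (E = -40*(-1/34) = 20/17 ≈ 1.1765)
(29*W(2, d))*E = (29*9)*(20/17) = 261*(20/17) = 5220/17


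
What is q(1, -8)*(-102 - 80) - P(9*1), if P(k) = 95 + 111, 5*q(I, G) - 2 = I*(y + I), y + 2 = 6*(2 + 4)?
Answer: -7764/5 ≈ -1552.8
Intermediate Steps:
y = 34 (y = -2 + 6*(2 + 4) = -2 + 6*6 = -2 + 36 = 34)
q(I, G) = ⅖ + I*(34 + I)/5 (q(I, G) = ⅖ + (I*(34 + I))/5 = ⅖ + I*(34 + I)/5)
P(k) = 206
q(1, -8)*(-102 - 80) - P(9*1) = (⅖ + (⅕)*1² + (34/5)*1)*(-102 - 80) - 1*206 = (⅖ + (⅕)*1 + 34/5)*(-182) - 206 = (⅖ + ⅕ + 34/5)*(-182) - 206 = (37/5)*(-182) - 206 = -6734/5 - 206 = -7764/5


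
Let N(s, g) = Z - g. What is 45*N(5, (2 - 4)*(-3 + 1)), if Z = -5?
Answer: -405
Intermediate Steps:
N(s, g) = -5 - g
45*N(5, (2 - 4)*(-3 + 1)) = 45*(-5 - (2 - 4)*(-3 + 1)) = 45*(-5 - (-2)*(-2)) = 45*(-5 - 1*4) = 45*(-5 - 4) = 45*(-9) = -405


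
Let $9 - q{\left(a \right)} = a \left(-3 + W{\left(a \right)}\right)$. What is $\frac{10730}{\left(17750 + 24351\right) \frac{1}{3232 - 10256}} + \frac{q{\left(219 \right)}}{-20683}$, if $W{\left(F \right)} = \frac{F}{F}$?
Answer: $- \frac{1558845235307}{870774983} \approx -1790.2$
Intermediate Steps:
$W{\left(F \right)} = 1$
$q{\left(a \right)} = 9 + 2 a$ ($q{\left(a \right)} = 9 - a \left(-3 + 1\right) = 9 - a \left(-2\right) = 9 - - 2 a = 9 + 2 a$)
$\frac{10730}{\left(17750 + 24351\right) \frac{1}{3232 - 10256}} + \frac{q{\left(219 \right)}}{-20683} = \frac{10730}{\left(17750 + 24351\right) \frac{1}{3232 - 10256}} + \frac{9 + 2 \cdot 219}{-20683} = \frac{10730}{42101 \frac{1}{-7024}} + \left(9 + 438\right) \left(- \frac{1}{20683}\right) = \frac{10730}{42101 \left(- \frac{1}{7024}\right)} + 447 \left(- \frac{1}{20683}\right) = \frac{10730}{- \frac{42101}{7024}} - \frac{447}{20683} = 10730 \left(- \frac{7024}{42101}\right) - \frac{447}{20683} = - \frac{75367520}{42101} - \frac{447}{20683} = - \frac{1558845235307}{870774983}$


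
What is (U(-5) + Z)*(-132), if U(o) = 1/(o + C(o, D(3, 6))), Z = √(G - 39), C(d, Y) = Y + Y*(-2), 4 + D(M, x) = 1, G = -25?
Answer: 66 - 1056*I ≈ 66.0 - 1056.0*I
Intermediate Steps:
D(M, x) = -3 (D(M, x) = -4 + 1 = -3)
C(d, Y) = -Y (C(d, Y) = Y - 2*Y = -Y)
Z = 8*I (Z = √(-25 - 39) = √(-64) = 8*I ≈ 8.0*I)
U(o) = 1/(3 + o) (U(o) = 1/(o - 1*(-3)) = 1/(o + 3) = 1/(3 + o))
(U(-5) + Z)*(-132) = (1/(3 - 5) + 8*I)*(-132) = (1/(-2) + 8*I)*(-132) = (-½ + 8*I)*(-132) = 66 - 1056*I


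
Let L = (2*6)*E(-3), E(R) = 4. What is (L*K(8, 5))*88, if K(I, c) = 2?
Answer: 8448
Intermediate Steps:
L = 48 (L = (2*6)*4 = 12*4 = 48)
(L*K(8, 5))*88 = (48*2)*88 = 96*88 = 8448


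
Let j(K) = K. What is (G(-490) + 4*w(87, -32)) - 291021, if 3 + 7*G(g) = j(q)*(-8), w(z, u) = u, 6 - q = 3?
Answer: -2038070/7 ≈ -2.9115e+5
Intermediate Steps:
q = 3 (q = 6 - 1*3 = 6 - 3 = 3)
G(g) = -27/7 (G(g) = -3/7 + (3*(-8))/7 = -3/7 + (⅐)*(-24) = -3/7 - 24/7 = -27/7)
(G(-490) + 4*w(87, -32)) - 291021 = (-27/7 + 4*(-32)) - 291021 = (-27/7 - 128) - 291021 = -923/7 - 291021 = -2038070/7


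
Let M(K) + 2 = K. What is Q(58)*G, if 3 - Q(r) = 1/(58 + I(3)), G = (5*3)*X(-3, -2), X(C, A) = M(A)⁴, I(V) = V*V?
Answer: 768000/67 ≈ 11463.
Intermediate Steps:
M(K) = -2 + K
I(V) = V²
X(C, A) = (-2 + A)⁴
G = 3840 (G = (5*3)*(-2 - 2)⁴ = 15*(-4)⁴ = 15*256 = 3840)
Q(r) = 200/67 (Q(r) = 3 - 1/(58 + 3²) = 3 - 1/(58 + 9) = 3 - 1/67 = 200/67)
Q(58)*G = (200/67)*3840 = 768000/67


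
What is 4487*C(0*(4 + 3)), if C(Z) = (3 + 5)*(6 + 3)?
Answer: 323064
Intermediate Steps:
C(Z) = 72 (C(Z) = 8*9 = 72)
4487*C(0*(4 + 3)) = 4487*72 = 323064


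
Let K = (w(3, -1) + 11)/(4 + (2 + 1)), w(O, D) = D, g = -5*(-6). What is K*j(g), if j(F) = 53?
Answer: 530/7 ≈ 75.714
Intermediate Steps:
g = 30
K = 10/7 (K = (-1 + 11)/(4 + (2 + 1)) = 10/(4 + 3) = 10/7 ≈ 1.4286)
K*j(g) = (10/7)*53 = 530/7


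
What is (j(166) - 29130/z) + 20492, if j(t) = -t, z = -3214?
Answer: 32678447/1607 ≈ 20335.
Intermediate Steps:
(j(166) - 29130/z) + 20492 = (-1*166 - 29130/(-3214)) + 20492 = (-166 - 29130*(-1/3214)) + 20492 = (-166 + 14565/1607) + 20492 = -252197/1607 + 20492 = 32678447/1607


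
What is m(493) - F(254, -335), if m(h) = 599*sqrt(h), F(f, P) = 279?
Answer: -279 + 599*sqrt(493) ≈ 13021.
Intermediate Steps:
m(493) - F(254, -335) = 599*sqrt(493) - 1*279 = 599*sqrt(493) - 279 = -279 + 599*sqrt(493)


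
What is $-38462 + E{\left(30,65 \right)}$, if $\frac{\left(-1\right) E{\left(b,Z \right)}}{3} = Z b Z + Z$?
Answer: $-418907$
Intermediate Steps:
$E{\left(b,Z \right)} = - 3 Z - 3 b Z^{2}$ ($E{\left(b,Z \right)} = - 3 \left(Z b Z + Z\right) = - 3 \left(b Z^{2} + Z\right) = - 3 \left(Z + b Z^{2}\right) = - 3 Z - 3 b Z^{2}$)
$-38462 + E{\left(30,65 \right)} = -38462 - 195 \left(1 + 65 \cdot 30\right) = -38462 - 195 \left(1 + 1950\right) = -38462 - 195 \cdot 1951 = -38462 - 380445 = -418907$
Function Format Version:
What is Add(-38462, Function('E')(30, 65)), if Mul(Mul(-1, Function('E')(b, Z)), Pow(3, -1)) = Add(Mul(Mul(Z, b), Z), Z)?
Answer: -418907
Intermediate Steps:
Function('E')(b, Z) = Add(Mul(-3, Z), Mul(-3, b, Pow(Z, 2))) (Function('E')(b, Z) = Mul(-3, Add(Mul(Mul(Z, b), Z), Z)) = Mul(-3, Add(Mul(b, Pow(Z, 2)), Z)) = Mul(-3, Add(Z, Mul(b, Pow(Z, 2)))) = Add(Mul(-3, Z), Mul(-3, b, Pow(Z, 2))))
Add(-38462, Function('E')(30, 65)) = Add(-38462, Mul(-3, 65, Add(1, Mul(65, 30)))) = Add(-38462, Mul(-3, 65, Add(1, 1950))) = Add(-38462, Mul(-3, 65, 1951)) = Add(-38462, -380445) = -418907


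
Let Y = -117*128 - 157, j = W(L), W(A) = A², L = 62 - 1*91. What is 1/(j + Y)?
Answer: -1/14292 ≈ -6.9969e-5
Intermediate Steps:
L = -29 (L = 62 - 91 = -29)
j = 841 (j = (-29)² = 841)
Y = -15133 (Y = -14976 - 157 = -15133)
1/(j + Y) = 1/(841 - 15133) = 1/(-14292) = -1/14292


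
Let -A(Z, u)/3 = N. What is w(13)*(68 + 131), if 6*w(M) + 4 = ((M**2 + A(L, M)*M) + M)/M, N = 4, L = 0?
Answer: -199/3 ≈ -66.333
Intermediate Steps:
A(Z, u) = -12 (A(Z, u) = -3*4 = -12)
w(M) = -2/3 + (M**2 - 11*M)/(6*M) (w(M) = -2/3 + (((M**2 - 12*M) + M)/M)/6 = -2/3 + ((M**2 - 11*M)/M)/6 = -2/3 + (M**2 - 11*M)/(6*M))
w(13)*(68 + 131) = (-5/2 + (1/6)*13)*(68 + 131) = (-5/2 + 13/6)*199 = -1/3*199 = -199/3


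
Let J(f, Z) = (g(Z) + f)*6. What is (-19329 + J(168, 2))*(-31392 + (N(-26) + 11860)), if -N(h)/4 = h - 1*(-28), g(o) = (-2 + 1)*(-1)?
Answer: 357875100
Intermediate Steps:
g(o) = 1 (g(o) = -1*(-1) = 1)
N(h) = -112 - 4*h (N(h) = -4*(h - 1*(-28)) = -4*(h + 28) = -4*(28 + h) = -112 - 4*h)
J(f, Z) = 6 + 6*f (J(f, Z) = (1 + f)*6 = 6 + 6*f)
(-19329 + J(168, 2))*(-31392 + (N(-26) + 11860)) = (-19329 + (6 + 6*168))*(-31392 + ((-112 - 4*(-26)) + 11860)) = (-19329 + (6 + 1008))*(-31392 + ((-112 + 104) + 11860)) = (-19329 + 1014)*(-31392 + (-8 + 11860)) = -18315*(-31392 + 11852) = -18315*(-19540) = 357875100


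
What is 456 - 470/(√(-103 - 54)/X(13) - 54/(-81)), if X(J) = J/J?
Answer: 643332/1417 + 4230*I*√157/1417 ≈ 454.01 + 37.404*I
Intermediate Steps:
X(J) = 1
456 - 470/(√(-103 - 54)/X(13) - 54/(-81)) = 456 - 470/(√(-103 - 54)/1 - 54/(-81)) = 456 - 470/(√(-157)*1 - 54*(-1/81)) = 456 - 470/((I*√157)*1 + ⅔) = 456 - 470/(I*√157 + ⅔) = 456 - 470/(⅔ + I*√157)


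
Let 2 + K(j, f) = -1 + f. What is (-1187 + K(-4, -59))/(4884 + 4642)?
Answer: -1249/9526 ≈ -0.13111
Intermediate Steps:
K(j, f) = -3 + f (K(j, f) = -2 + (-1 + f) = -3 + f)
(-1187 + K(-4, -59))/(4884 + 4642) = (-1187 + (-3 - 59))/(4884 + 4642) = (-1187 - 62)/9526 = -1249*1/9526 = -1249/9526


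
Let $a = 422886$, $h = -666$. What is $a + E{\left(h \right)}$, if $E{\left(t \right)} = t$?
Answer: $422220$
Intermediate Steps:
$a + E{\left(h \right)} = 422886 - 666 = 422220$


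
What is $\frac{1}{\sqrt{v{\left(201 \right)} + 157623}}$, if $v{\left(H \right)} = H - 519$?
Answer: $\frac{\sqrt{157305}}{157305} \approx 0.0025213$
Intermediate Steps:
$v{\left(H \right)} = -519 + H$
$\frac{1}{\sqrt{v{\left(201 \right)} + 157623}} = \frac{1}{\sqrt{\left(-519 + 201\right) + 157623}} = \frac{1}{\sqrt{-318 + 157623}} = \frac{1}{\sqrt{157305}} = \frac{\sqrt{157305}}{157305}$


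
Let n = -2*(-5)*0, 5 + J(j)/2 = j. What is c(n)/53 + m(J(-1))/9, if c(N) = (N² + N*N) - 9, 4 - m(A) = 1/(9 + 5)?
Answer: 1781/6678 ≈ 0.26670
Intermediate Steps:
J(j) = -10 + 2*j
m(A) = 55/14 (m(A) = 4 - 1/(9 + 5) = 4 - 1/14 = 55/14)
n = 0 (n = 10*0 = 0)
c(N) = -9 + 2*N² (c(N) = (N² + N²) - 9 = 2*N² - 9 = -9 + 2*N²)
c(n)/53 + m(J(-1))/9 = (-9 + 2*0²)/53 + (55/14)/9 = (-9 + 2*0)*(1/53) + (55/14)*(⅑) = (-9 + 0)*(1/53) + 55/126 = -9*1/53 + 55/126 = -9/53 + 55/126 = 1781/6678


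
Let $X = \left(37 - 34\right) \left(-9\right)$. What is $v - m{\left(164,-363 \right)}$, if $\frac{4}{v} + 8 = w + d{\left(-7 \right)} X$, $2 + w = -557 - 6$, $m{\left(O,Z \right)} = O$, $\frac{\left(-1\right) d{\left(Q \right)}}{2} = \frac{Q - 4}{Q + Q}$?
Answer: $- \frac{304562}{1857} \approx -164.01$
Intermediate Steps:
$d{\left(Q \right)} = - \frac{-4 + Q}{Q}$ ($d{\left(Q \right)} = - 2 \frac{Q - 4}{Q + Q} = - 2 \frac{-4 + Q}{2 Q} = - \frac{-4 + Q}{Q}$)
$X = -27$ ($X = 3 \left(-9\right) = -27$)
$w = -565$ ($w = -2 - 563 = -565$)
$v = - \frac{14}{1857}$ ($v = \frac{4}{-8 - \left(565 - \frac{4 - -7}{-7} \left(-27\right)\right)} = \frac{4}{-8 - \left(565 - - \frac{4 + 7}{7} \left(-27\right)\right)} = \frac{4}{-8 - \left(565 - \left(- \frac{1}{7}\right) 11 \left(-27\right)\right)} = \frac{4}{-8 - \frac{3658}{7}} = \frac{4}{- \frac{3714}{7}} = 4 \left(- \frac{7}{3714}\right) = - \frac{14}{1857} \approx -0.007539$)
$v - m{\left(164,-363 \right)} = - \frac{14}{1857} - 164 = - \frac{304562}{1857}$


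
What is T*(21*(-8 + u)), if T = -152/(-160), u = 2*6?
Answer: 399/5 ≈ 79.800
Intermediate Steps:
u = 12
T = 19/20 (T = -152*(-1/160) = 19/20 ≈ 0.95000)
T*(21*(-8 + u)) = 19*(21*(-8 + 12))/20 = 19*(21*4)/20 = (19/20)*84 = 399/5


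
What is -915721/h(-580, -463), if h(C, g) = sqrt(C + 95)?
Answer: 915721*I*sqrt(485)/485 ≈ 41581.0*I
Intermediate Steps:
h(C, g) = sqrt(95 + C)
-915721/h(-580, -463) = -915721/sqrt(95 - 580) = -915721*(-I*sqrt(485)/485) = -(-915721)*I*sqrt(485)/485 = 915721*I*sqrt(485)/485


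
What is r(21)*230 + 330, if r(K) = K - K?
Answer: 330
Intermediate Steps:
r(K) = 0
r(21)*230 + 330 = 0*230 + 330 = 0 + 330 = 330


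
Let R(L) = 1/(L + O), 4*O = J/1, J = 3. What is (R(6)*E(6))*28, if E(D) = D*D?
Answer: 448/3 ≈ 149.33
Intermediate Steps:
O = 3/4 (O = (3/1)/4 = (3*1)/4 = (1/4)*3 = 3/4 ≈ 0.75000)
R(L) = 1/(3/4 + L) (R(L) = 1/(L + 3/4) = 1/(3/4 + L))
E(D) = D**2
(R(6)*E(6))*28 = ((4/(3 + 4*6))*6**2)*28 = ((4/(3 + 24))*36)*28 = ((4/27)*36)*28 = (16/3)*28 = 448/3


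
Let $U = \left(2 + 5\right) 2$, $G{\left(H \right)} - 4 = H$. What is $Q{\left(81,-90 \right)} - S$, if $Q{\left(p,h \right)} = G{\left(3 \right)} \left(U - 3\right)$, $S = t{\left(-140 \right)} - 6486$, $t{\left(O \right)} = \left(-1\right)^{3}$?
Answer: $6564$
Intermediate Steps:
$G{\left(H \right)} = 4 + H$
$t{\left(O \right)} = -1$
$U = 14$ ($U = 7 \cdot 2 = 14$)
$S = -6487$ ($S = -1 - 6486 = -6487$)
$Q{\left(p,h \right)} = 77$ ($Q{\left(p,h \right)} = \left(4 + 3\right) \left(14 - 3\right) = 7 \cdot 11 = 77$)
$Q{\left(81,-90 \right)} - S = 77 - -6487 = 77 + 6487 = 6564$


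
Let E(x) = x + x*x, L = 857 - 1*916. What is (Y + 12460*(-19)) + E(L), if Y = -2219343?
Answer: -2452661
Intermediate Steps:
L = -59 (L = 857 - 916 = -59)
E(x) = x + x²
(Y + 12460*(-19)) + E(L) = (-2219343 + 12460*(-19)) - 59*(1 - 59) = (-2219343 - 236740) - 59*(-58) = -2456083 + 3422 = -2452661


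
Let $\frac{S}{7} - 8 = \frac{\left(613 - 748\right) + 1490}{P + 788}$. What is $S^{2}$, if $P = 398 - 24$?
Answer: $\frac{113443801}{27556} \approx 4116.8$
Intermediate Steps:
$P = 374$
$S = \frac{10651}{166}$ ($S = 56 + 7 \frac{\left(613 - 748\right) + 1490}{374 + 788} = 56 + 7 \frac{\left(613 - 748\right) + 1490}{1162} = 56 + 7 \left(-135 + 1490\right) \frac{1}{1162} = 56 + 7 \cdot 1355 \cdot \frac{1}{1162} = 56 + 7 \cdot \frac{1355}{1162} = 56 + \frac{1355}{166} = \frac{10651}{166} \approx 64.163$)
$S^{2} = \left(\frac{10651}{166}\right)^{2} = \frac{113443801}{27556}$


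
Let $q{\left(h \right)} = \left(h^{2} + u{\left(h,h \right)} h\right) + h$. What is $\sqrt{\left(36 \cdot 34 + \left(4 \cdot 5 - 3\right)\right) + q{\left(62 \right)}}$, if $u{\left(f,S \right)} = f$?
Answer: $9 \sqrt{111} \approx 94.821$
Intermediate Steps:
$q{\left(h \right)} = h + 2 h^{2}$ ($q{\left(h \right)} = \left(h^{2} + h h\right) + h = \left(h^{2} + h^{2}\right) + h = 2 h^{2} + h = h + 2 h^{2}$)
$\sqrt{\left(36 \cdot 34 + \left(4 \cdot 5 - 3\right)\right) + q{\left(62 \right)}} = \sqrt{\left(36 \cdot 34 + \left(4 \cdot 5 - 3\right)\right) + 62 \left(1 + 2 \cdot 62\right)} = \sqrt{\left(1224 + \left(20 - 3\right)\right) + 62 \left(1 + 124\right)} = \sqrt{\left(1224 + 17\right) + 62 \cdot 125} = \sqrt{1241 + 7750} = \sqrt{8991} = 9 \sqrt{111}$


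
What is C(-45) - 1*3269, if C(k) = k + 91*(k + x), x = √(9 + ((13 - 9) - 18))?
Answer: -7409 + 91*I*√5 ≈ -7409.0 + 203.48*I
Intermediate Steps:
x = I*√5 (x = √(9 + (4 - 18)) = √(9 - 14) = √(-5) = I*√5 ≈ 2.2361*I)
C(k) = 92*k + 91*I*√5 (C(k) = k + 91*(k + I*√5) = k + (91*k + 91*I*√5) = 92*k + 91*I*√5)
C(-45) - 1*3269 = (92*(-45) + 91*I*√5) - 1*3269 = (-4140 + 91*I*√5) - 3269 = -7409 + 91*I*√5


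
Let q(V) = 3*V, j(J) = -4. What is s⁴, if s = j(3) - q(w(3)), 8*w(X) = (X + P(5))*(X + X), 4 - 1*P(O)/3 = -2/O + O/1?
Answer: 20151121/10000 ≈ 2015.1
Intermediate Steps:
P(O) = 12 - 3*O + 6/O (P(O) = 12 - 3*(-2/O + O/1) = 12 - 3*(-2/O + O*1) = 12 - 3*(-2/O + O) = 12 - 3*(O - 2/O) = 12 + (-3*O + 6/O) = 12 - 3*O + 6/O)
w(X) = X*(-9/5 + X)/4 (w(X) = ((X + (12 - 3*5 + 6/5))*(X + X))/8 = ((X + (12 - 15 + 6*(⅕)))*(2*X))/8 = ((X + (12 - 15 + 6/5))*(2*X))/8 = ((X - 9/5)*(2*X))/8 = ((-9/5 + X)*(2*X))/8 = (2*X*(-9/5 + X))/8 = X*(-9/5 + X)/4)
s = -67/10 (s = -4 - 3*(1/20)*3*(-9 + 5*3) = -4 - 3*(1/20)*3*(-9 + 15) = -4 - 3*(1/20)*3*6 = -4 - 3*9/10 = -4 - 1*27/10 = -4 - 27/10 = -67/10 ≈ -6.7000)
s⁴ = (-67/10)⁴ = 20151121/10000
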